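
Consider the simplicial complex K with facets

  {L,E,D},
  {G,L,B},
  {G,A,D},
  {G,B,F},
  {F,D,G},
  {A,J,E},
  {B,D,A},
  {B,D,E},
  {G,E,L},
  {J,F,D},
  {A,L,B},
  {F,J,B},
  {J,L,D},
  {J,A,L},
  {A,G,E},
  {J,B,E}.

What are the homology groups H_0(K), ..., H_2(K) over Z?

Fix the vertex order A < B < D < E < F < G < J < L and write every simplex with vertices in increasing order. Then dim K = 2 and the simplices of K are:

  0-simplices (8): A, B, D, E, F, G, J, L
  1-simplices (24): AB, AD, AE, AG, AJ, AL, BD, BE, BF, BG, BJ, BL, DE, DF, DG, DJ, DL, EG, EJ, EL, FG, FJ, GL, JL
  2-simplices (16): ABD, ABL, ADG, AEG, AEJ, AJL, BDE, BEJ, BFG, BFJ, BGL, DEL, DFG, DFJ, DJL, EGL

giving chain groups C_0 ≅ Z^8, C_1 ≅ Z^24, C_2 ≅ Z^16.

Boundary ∂_1: C_1 → C_0 is given by ∂[p,q] = [q] − [p]. For instance
  ∂GL = L − G.
The 8×24 boundary matrix has rank 7 and Smith normal form diag(1,1,1,1,1,1,1).

∂_2: C_2 → C_1 acts by ∂[p,q,r] = [q,r] − [p,r] + [p,q]. For instance
  ∂BFJ = FJ − BJ + BF,
  ∂BFG = FG − BG + BF.
The 24×16 boundary matrix has rank 15 and Smith normal form diag(1,1,1,1,1,1,1,1,1,1,1,1,1,1,1).

From H_k ≅ ker(∂_k) / im(∂_{k+1}) we obtain:

  H_0: rank C_0 − rank ∂_1 = 8 − 7 = 1, and the invariant factors of ∂_1 are all 1, so H_0 = Z.
  H_1: rank ker ∂_1 − rank ∂_2 = (24 − 7) − 15 = 2, and the invariant factors of ∂_2 are all 1, so H_1 = Z^2.
  H_2: rank ker ∂_2 − rank ∂_3 = (16 − 15) − 0 = 1, and there is no ∂_3, so H_2 = Z.

As a check, the Euler characteristic is 8 − 24 + 16 = 0, which agrees with 1 − 2 + 1 = 0.

H_0 = Z,  H_1 = Z^2,  H_2 = Z.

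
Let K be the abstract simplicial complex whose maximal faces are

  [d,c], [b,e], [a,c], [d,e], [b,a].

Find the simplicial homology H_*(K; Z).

Fix the vertex order a < b < c < d < e and write every simplex with vertices in increasing order. Then dim K = 1 and the simplices of K are:

  0-simplices (5): a, b, c, d, e
  1-simplices (5): ab, ac, be, cd, de

so the chain groups are C_0 ≅ Z^5, C_1 ≅ Z^5.

Boundary ∂_1: C_1 → C_0 sends each edge [p,q] (with p < q) to q − p.
This gives a 5×5 integer matrix of rank 4; reducing to Smith normal form yields diagonal entries (1,1,1,1).

Now H_k = ker ∂_k / im ∂_{k+1}, so:

  H_0: rank C_0 − rank ∂_1 = 5 − 4 = 1, and the invariant factors of ∂_1 are all 1, so H_0 = Z.
  H_1: rank ker ∂_1 − rank ∂_2 = (5 − 4) − 0 = 1, and there is no ∂_2, so H_1 = Z.

(K is a triangulation of the circle S^1.)

H_0 = Z,  H_1 = Z.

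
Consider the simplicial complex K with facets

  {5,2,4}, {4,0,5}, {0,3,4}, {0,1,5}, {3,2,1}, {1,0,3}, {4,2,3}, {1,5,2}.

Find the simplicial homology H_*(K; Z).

H_0 ≅ Z,  H_1 = 0,  H_2 ≅ Z.

We work with the vertex ordering 0 < 1 < 2 < 3 < 4 < 5. The simplices of K, each written with vertices in increasing order, are:

  0-simplices (6): [0], [1], [2], [3], [4], [5]
  1-simplices (12): [0,1], [0,3], [0,4], [0,5], [1,2], [1,3], [1,5], [2,3], [2,4], [2,5], [3,4], [4,5]
  2-simplices (8): [0,1,3], [0,1,5], [0,3,4], [0,4,5], [1,2,3], [1,2,5], [2,3,4], [2,4,5]

giving chain groups C_0 ≅ Z^6, C_1 ≅ Z^12, C_2 ≅ Z^8.

∂_1: C_1 → C_0 maps an edge to its endpoints' difference, ∂[p,q] = q − p. For instance
  ∂[1,5] = [5] − [1].
This gives a 6×12 integer matrix of rank 5; reducing to Smith normal form yields diagonal entries (1,1,1,1,1).

Boundary ∂_2: C_2 → C_1 maps a triangle to the signed sum of its edges. For instance
  ∂[2,4,5] = [4,5] − [2,5] + [2,4],
  ∂[1,2,3] = [2,3] − [1,3] + [1,2].
This gives a 12×8 integer matrix of rank 7; reducing to Smith normal form yields diagonal entries (1,1,1,1,1,1,1).

Computing H_k = (kernel of ∂_k) / (image of ∂_{k+1}):

  H_0: rank C_0 − rank ∂_1 = 6 − 5 = 1, and the invariant factors of ∂_1 are all 1, so H_0 = Z.
  H_1: rank ker ∂_1 − rank ∂_2 = (12 − 5) − 7 = 0, and the invariant factors of ∂_2 are all 1, so H_1 = 0.
  H_2: rank ker ∂_2 − rank ∂_3 = (8 − 7) − 0 = 1, and there is no ∂_3, so H_2 = Z.

(K is a triangulation of the 2-sphere S^2.)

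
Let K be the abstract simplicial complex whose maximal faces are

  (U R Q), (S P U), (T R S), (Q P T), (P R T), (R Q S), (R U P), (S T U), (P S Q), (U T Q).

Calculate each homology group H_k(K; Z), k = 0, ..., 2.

Order the vertices as P < Q < R < S < T < U. Listing each simplex with vertices in this order, K has dimension 2 with simplices:

  0-simplices (6): P, Q, R, S, T, U
  1-simplices (15): PQ, PR, PS, PT, PU, QR, QS, QT, QU, RS, RT, RU, ST, SU, TU
  2-simplices (10): PQS, PQT, PRT, PRU, PSU, QRS, QRU, QTU, RST, STU

giving chain groups C_0 ≅ Z^6, C_1 ≅ Z^15, C_2 ≅ Z^10.

∂_1: C_1 → C_0 is given by ∂[p,q] = [q] − [p]. For instance
  ∂ST = T − S.
This gives a 6×15 integer matrix of rank 5; reducing to Smith normal form yields diagonal entries (1,1,1,1,1).

Boundary ∂_2: C_2 → C_1 sends each 2-simplex [p,q,r] to [q,r] − [p,r] + [p,q]. For instance
  ∂RST = ST − RT + RS,
  ∂PQT = QT − PT + PQ.
The 15×10 boundary matrix has rank 10 and Smith normal form diag(1,1,1,1,1,1,1,1,1,2).

From H_k ≅ ker(∂_k) / im(∂_{k+1}) we obtain:

  H_0: rank C_0 − rank ∂_1 = 6 − 5 = 1, and the invariant factors of ∂_1 are all 1, so H_0 = Z.
  H_1: rank ker ∂_1 − rank ∂_2 = (15 − 5) − 10 = 0, and ∂_2 has invariant factor 2 > 1, so H_1 = Z_2.
  H_2: rank ker ∂_2 − rank ∂_3 = (10 − 10) − 0 = 0, and there is no ∂_3, so H_2 = 0.

H_0 ≅ Z,  H_1 ≅ Z_2,  H_2 = 0.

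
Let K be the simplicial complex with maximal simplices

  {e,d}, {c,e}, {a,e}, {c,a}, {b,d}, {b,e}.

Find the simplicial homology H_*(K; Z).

Take the total order a < b < c < d < e on the vertex set. Then K (dimension 1) consists of the simplices:

  0-simplices (5): a, b, c, d, e
  1-simplices (6): ac, ae, bd, be, ce, de

so the chain groups are C_0 ≅ Z^5, C_1 ≅ Z^6.

∂_1: C_1 → C_0 maps an edge to its endpoints' difference, ∂[p,q] = q − p. For instance
  ∂be = e − b.
This gives a 5×6 integer matrix of rank 4; reducing to Smith normal form yields diagonal entries (1,1,1,1).

Computing H_k = (kernel of ∂_k) / (image of ∂_{k+1}):

  H_0: rank C_0 − rank ∂_1 = 5 − 4 = 1, and the invariant factors of ∂_1 are all 1, so H_0 ≅ Z.
  H_1: rank ker ∂_1 − rank ∂_2 = (6 − 4) − 0 = 2, and there is no ∂_2, so H_1 ≅ Z^2.

(K is a triangulation of a wedge of 2 circles.)

H_0 ≅ Z,  H_1 ≅ Z^2.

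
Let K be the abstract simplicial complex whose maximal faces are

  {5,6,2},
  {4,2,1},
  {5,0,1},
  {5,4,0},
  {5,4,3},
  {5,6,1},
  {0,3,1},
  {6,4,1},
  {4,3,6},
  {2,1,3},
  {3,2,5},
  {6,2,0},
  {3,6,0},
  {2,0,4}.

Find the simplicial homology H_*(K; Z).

H_0 = Z,  H_1 = Z^2,  H_2 = Z.

Fix the vertex order 0 < 1 < 2 < 3 < 4 < 5 < 6 and write every simplex with vertices in increasing order. Then dim K = 2 and the simplices of K are:

  0-simplices (7): [0], [1], [2], [3], [4], [5], [6]
  1-simplices (21): [0,1], [0,2], [0,3], [0,4], [0,5], [0,6], [1,2], [1,3], [1,4], [1,5], [1,6], [2,3], [2,4], [2,5], [2,6], [3,4], [3,5], [3,6], [4,5], [4,6], [5,6]
  2-simplices (14): [0,1,3], [0,1,5], [0,2,4], [0,2,6], [0,3,6], [0,4,5], [1,2,3], [1,2,4], [1,4,6], [1,5,6], [2,3,5], [2,5,6], [3,4,5], [3,4,6]

giving chain groups C_0 ≅ Z^7, C_1 ≅ Z^21, C_2 ≅ Z^14.

∂_1: C_1 → C_0 is given by ∂[p,q] = [q] − [p]. For instance
  ∂[5,6] = [6] − [5].
The resulting 7×21 matrix has rank 6, and its Smith normal form has invariant factors (1,1,1,1,1,1).

Boundary ∂_2: C_2 → C_1 acts by ∂[p,q,r] = [q,r] − [p,r] + [p,q]. For instance
  ∂[0,1,5] = [1,5] − [0,5] + [0,1],
  ∂[1,2,3] = [2,3] − [1,3] + [1,2].
As a 21×14 matrix over Z this has rank 13, with invariant factors (1,1,1,1,1,1,1,1,1,1,1,1,1).

From H_k ≅ ker(∂_k) / im(∂_{k+1}) we obtain:

  H_0: rank C_0 − rank ∂_1 = 7 − 6 = 1, and the invariant factors of ∂_1 are all 1, so H_0 = Z.
  H_1: rank ker ∂_1 − rank ∂_2 = (21 − 6) − 13 = 2, and the invariant factors of ∂_2 are all 1, so H_1 = Z^2.
  H_2: rank ker ∂_2 − rank ∂_3 = (14 − 13) − 0 = 1, and there is no ∂_3, so H_2 = Z.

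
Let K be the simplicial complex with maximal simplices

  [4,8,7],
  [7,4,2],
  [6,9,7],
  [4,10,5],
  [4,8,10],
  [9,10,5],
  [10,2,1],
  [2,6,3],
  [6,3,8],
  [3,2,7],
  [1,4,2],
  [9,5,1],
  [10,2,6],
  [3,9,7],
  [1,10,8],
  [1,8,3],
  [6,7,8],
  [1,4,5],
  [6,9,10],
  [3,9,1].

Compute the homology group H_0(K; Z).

H_0 = Z.

Take the total order 1 < 2 < 3 < 4 < 5 < 6 < 7 < 8 < 9 < 10 on the vertex set. Then K (dimension 2) consists of the simplices:

  0-simplices (10): [1], [2], [3], [4], [5], [6], [7], [8], [9], [10]
  1-simplices (30): (30 of them)
  2-simplices (20): (20 of them)

giving chain groups C_0 ≅ Z^10, C_1 ≅ Z^30, C_2 ≅ Z^20.

The boundary map ∂_1: C_1 → C_0 sends each edge [p,q] (with p < q) to q − p.
As a 10×30 matrix over Z this has rank 9, with invariant factors (1,1,1,1,1,1,1,1,1).

∂_2: C_2 → C_1 sends each 2-simplex [p,q,r] to [q,r] − [p,r] + [p,q]. For instance
  ∂[4,5,10] = [5,10] − [4,10] + [4,5],
  ∂[6,9,10] = [9,10] − [6,10] + [6,9].
This gives a 30×20 integer matrix of rank 20; reducing to Smith normal form yields diagonal entries (1,1,1,1,1,1,1,1,1,1,1,1,1,1,1,1,1,1,1,2).

Now H_k = ker ∂_k / im ∂_{k+1}, so:

  H_0: rank C_0 − rank ∂_1 = 10 − 9 = 1, and the invariant factors of ∂_1 are all 1, so H_0 ≅ Z.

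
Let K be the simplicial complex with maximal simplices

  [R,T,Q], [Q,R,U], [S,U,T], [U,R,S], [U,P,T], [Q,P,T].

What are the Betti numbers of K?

Fix the vertex order P < Q < R < S < T < U and write every simplex with vertices in increasing order. Then dim K = 2 and the simplices of K are:

  0-simplices (6): P, Q, R, S, T, U
  1-simplices (12): PQ, PT, PU, QR, QT, QU, RS, RT, RU, ST, SU, TU
  2-simplices (6): PQT, PTU, QRT, QRU, RSU, STU

so the chain groups are C_0 ≅ Z^6, C_1 ≅ Z^12, C_2 ≅ Z^6.

∂_1: C_1 → C_0 sends each edge [p,q] (with p < q) to q − p. For instance
  ∂RU = U − R.
The 6×12 boundary matrix has rank 5 and Smith normal form diag(1,1,1,1,1).

∂_2: C_2 → C_1 sends each 2-simplex [p,q,r] to [q,r] − [p,r] + [p,q]. For instance
  ∂STU = TU − SU + ST,
  ∂RSU = SU − RU + RS.
The resulting 12×6 matrix has rank 6, and its Smith normal form has invariant factors (1,1,1,1,1,1).

Computing H_k = (kernel of ∂_k) / (image of ∂_{k+1}):

  H_0: rank C_0 − rank ∂_1 = 6 − 5 = 1, and the invariant factors of ∂_1 are all 1, so H_0 ≅ Z.
  H_1: rank ker ∂_1 − rank ∂_2 = (12 − 5) − 6 = 1, and the invariant factors of ∂_2 are all 1, so H_1 ≅ Z.
  H_2: rank ker ∂_2 − rank ∂_3 = (6 − 6) − 0 = 0, and there is no ∂_3, so H_2 ≅ 0.

(K is a triangulation of the cylinder S^1 x I.)

Hence the Betti numbers are b_0 = 1, b_1 = 1, b_2 = 0.

b_0 = 1, b_1 = 1, b_2 = 0.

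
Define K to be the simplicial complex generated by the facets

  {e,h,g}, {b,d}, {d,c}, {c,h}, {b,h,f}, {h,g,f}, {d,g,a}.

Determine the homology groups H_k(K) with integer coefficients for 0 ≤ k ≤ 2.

H_0 = Z,  H_1 = Z^2,  H_2 = 0.

We work with the vertex ordering a < b < c < d < e < f < g < h. The simplices of K, each written with vertices in increasing order, are:

  0-simplices (8): a, b, c, d, e, f, g, h
  1-simplices (13): ad, ag, bd, bf, bh, cd, ch, dg, eg, eh, fg, fh, gh
  2-simplices (4): adg, bfh, egh, fgh

giving chain groups C_0 ≅ Z^8, C_1 ≅ Z^13, C_2 ≅ Z^4.

The boundary map ∂_1: C_1 → C_0 sends each edge [p,q] (with p < q) to q − p. For instance
  ∂gh = h − g.
As a 8×13 matrix over Z this has rank 7, with invariant factors (1,1,1,1,1,1,1).

∂_2: C_2 → C_1 sends each 2-simplex [p,q,r] to [q,r] − [p,r] + [p,q]. For instance
  ∂fgh = gh − fh + fg,
  ∂bfh = fh − bh + bf.
As a 13×4 matrix over Z this has rank 4, with invariant factors (1,1,1,1).

Reading off H_k = ker ∂_k / im ∂_{k+1}:

  H_0: rank C_0 − rank ∂_1 = 8 − 7 = 1, and the invariant factors of ∂_1 are all 1, so H_0 = Z.
  H_1: rank ker ∂_1 − rank ∂_2 = (13 − 7) − 4 = 2, and the invariant factors of ∂_2 are all 1, so H_1 = Z^2.
  H_2: rank ker ∂_2 − rank ∂_3 = (4 − 4) − 0 = 0, and there is no ∂_3, so H_2 = 0.

As a check, the Euler characteristic is 8 − 13 + 4 = -1, which agrees with 1 − 2 + 0 = -1.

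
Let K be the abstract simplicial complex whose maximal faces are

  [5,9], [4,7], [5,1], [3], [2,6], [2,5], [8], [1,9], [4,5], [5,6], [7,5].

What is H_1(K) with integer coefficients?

H_1 ≅ Z^3.

We work with the vertex ordering 1 < 2 < 3 < 4 < 5 < 6 < 7 < 8 < 9. The simplices of K, each written with vertices in increasing order, are:

  0-simplices (9): [1], [2], [3], [4], [5], [6], [7], [8], [9]
  1-simplices (9): [1,5], [1,9], [2,5], [2,6], [4,5], [4,7], [5,6], [5,7], [5,9]

Hence C_0 ≅ Z^9, C_1 ≅ Z^9.

The boundary map ∂_1: C_1 → C_0 is given by ∂[p,q] = [q] − [p]. For instance
  ∂[4,5] = [5] − [4].
The resulting 9×9 matrix has rank 6, and its Smith normal form has invariant factors (1,1,1,1,1,1).

Now H_k = ker ∂_k / im ∂_{k+1}, so:

  H_1: rank ker ∂_1 − rank ∂_2 = (9 − 6) − 0 = 3, and there is no ∂_2, so H_1 = Z^3.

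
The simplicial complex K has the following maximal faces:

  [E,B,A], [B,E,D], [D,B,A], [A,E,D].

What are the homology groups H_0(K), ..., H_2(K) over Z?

H_0 ≅ Z,  H_1 = 0,  H_2 ≅ Z.

K has 4 vertices, 6 edges, 4 triangles.
rank ∂_0 = 0, rank ∂_1 = 3 ⇒ b_0 = 4 − 0 − 3 = 1; all invariant factors of ∂_1 are 1 so no torsion. So H_0 = Z.
rank ∂_1 = 3, rank ∂_2 = 3 ⇒ b_1 = 6 − 3 − 3 = 0; all invariant factors of ∂_2 are 1 so no torsion. So H_1 = 0.
rank ∂_2 = 3, rank ∂_3 = 0 ⇒ b_2 = 4 − 3 − 0 = 1. So H_2 = Z.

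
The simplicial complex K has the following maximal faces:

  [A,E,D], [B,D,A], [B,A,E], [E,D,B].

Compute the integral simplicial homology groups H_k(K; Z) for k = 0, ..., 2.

H_0 = Z,  H_1 = 0,  H_2 = Z.

K has 4 vertices, 6 edges, 4 triangles.
rank ∂_0 = 0, rank ∂_1 = 3 ⇒ b_0 = 4 − 0 − 3 = 1; all invariant factors of ∂_1 are 1 so no torsion. So H_0 ≅ Z.
rank ∂_1 = 3, rank ∂_2 = 3 ⇒ b_1 = 6 − 3 − 3 = 0; all invariant factors of ∂_2 are 1 so no torsion. So H_1 ≅ 0.
rank ∂_2 = 3, rank ∂_3 = 0 ⇒ b_2 = 4 − 3 − 0 = 1. So H_2 ≅ Z.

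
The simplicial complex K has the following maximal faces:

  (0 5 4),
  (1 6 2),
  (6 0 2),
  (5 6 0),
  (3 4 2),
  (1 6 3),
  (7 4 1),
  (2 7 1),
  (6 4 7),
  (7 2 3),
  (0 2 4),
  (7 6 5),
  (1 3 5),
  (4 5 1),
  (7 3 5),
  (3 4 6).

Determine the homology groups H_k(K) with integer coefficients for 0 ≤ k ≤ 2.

Order the vertices as 0 < 1 < 2 < 3 < 4 < 5 < 6 < 7. Listing each simplex with vertices in this order, K has dimension 2 with simplices:

  0-simplices (8): [0], [1], [2], [3], [4], [5], [6], [7]
  1-simplices (24): (24 of them)
  2-simplices (16): [0,2,4], [0,2,6], [0,4,5], [0,5,6], [1,2,6], [1,2,7], [1,3,5], [1,3,6], [1,4,5], [1,4,7], [2,3,4], [2,3,7], [3,4,6], [3,5,7], [4,6,7], [5,6,7]

so the chain groups are C_0 ≅ Z^8, C_1 ≅ Z^24, C_2 ≅ Z^16.

The boundary map ∂_1: C_1 → C_0 maps an edge to its endpoints' difference, ∂[p,q] = q − p.
As a 8×24 matrix over Z this has rank 7, with invariant factors (1,1,1,1,1,1,1).

∂_2: C_2 → C_1 sends each 2-simplex [p,q,r] to [q,r] − [p,r] + [p,q]. For instance
  ∂[0,4,5] = [4,5] − [0,5] + [0,4],
  ∂[1,2,7] = [2,7] − [1,7] + [1,2].
This gives a 24×16 integer matrix of rank 15; reducing to Smith normal form yields diagonal entries (1,1,1,1,1,1,1,1,1,1,1,1,1,1,1).

Reading off H_k = ker ∂_k / im ∂_{k+1}:

  H_0: rank C_0 − rank ∂_1 = 8 − 7 = 1, and the invariant factors of ∂_1 are all 1, so H_0 = Z.
  H_1: rank ker ∂_1 − rank ∂_2 = (24 − 7) − 15 = 2, and the invariant factors of ∂_2 are all 1, so H_1 = Z^2.
  H_2: rank ker ∂_2 − rank ∂_3 = (16 − 15) − 0 = 1, and there is no ∂_3, so H_2 = Z.

As a check, the Euler characteristic is 8 − 24 + 16 = 0, which agrees with 1 − 2 + 1 = 0.

H_0 = Z,  H_1 = Z^2,  H_2 = Z.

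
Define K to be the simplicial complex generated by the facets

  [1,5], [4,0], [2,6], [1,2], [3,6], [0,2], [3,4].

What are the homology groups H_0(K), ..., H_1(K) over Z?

Take the total order 0 < 1 < 2 < 3 < 4 < 5 < 6 on the vertex set. Then K (dimension 1) consists of the simplices:

  0-simplices (7): [0], [1], [2], [3], [4], [5], [6]
  1-simplices (7): [0,2], [0,4], [1,2], [1,5], [2,6], [3,4], [3,6]

Hence C_0 ≅ Z^7, C_1 ≅ Z^7.

The boundary map ∂_1: C_1 → C_0 is given by ∂[p,q] = [q] − [p].
The 7×7 boundary matrix has rank 6 and Smith normal form diag(1,1,1,1,1,1).

Computing H_k = (kernel of ∂_k) / (image of ∂_{k+1}):

  H_0: rank C_0 − rank ∂_1 = 7 − 6 = 1, and the invariant factors of ∂_1 are all 1, so H_0 = Z.
  H_1: rank ker ∂_1 − rank ∂_2 = (7 − 6) − 0 = 1, and there is no ∂_2, so H_1 = Z.

H_0 ≅ Z,  H_1 ≅ Z.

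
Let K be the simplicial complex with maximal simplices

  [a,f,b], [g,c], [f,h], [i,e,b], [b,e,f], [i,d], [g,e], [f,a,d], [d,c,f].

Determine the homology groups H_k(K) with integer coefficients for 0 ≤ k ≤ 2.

H_0 = Z,  H_1 = Z^2,  H_2 = 0.

Fix the vertex order a < b < c < d < e < f < g < h < i and write every simplex with vertices in increasing order. Then dim K = 2 and the simplices of K are:

  0-simplices (9): a, b, c, d, e, f, g, h, i
  1-simplices (15): ab, ad, af, be, bf, bi, cd, cf, cg, df, di, ef, eg, ei, fh
  2-simplices (5): abf, adf, bef, bei, cdf

giving chain groups C_0 ≅ Z^9, C_1 ≅ Z^15, C_2 ≅ Z^5.

Boundary ∂_1: C_1 → C_0 is given by ∂[p,q] = [q] − [p].
The 9×15 boundary matrix has rank 8 and Smith normal form diag(1,1,1,1,1,1,1,1).

Boundary ∂_2: C_2 → C_1 acts by ∂[p,q,r] = [q,r] − [p,r] + [p,q]. For instance
  ∂abf = bf − af + ab,
  ∂bef = ef − bf + be.
The resulting 15×5 matrix has rank 5, and its Smith normal form has invariant factors (1,1,1,1,1).

From H_k ≅ ker(∂_k) / im(∂_{k+1}) we obtain:

  H_0: rank C_0 − rank ∂_1 = 9 − 8 = 1, and the invariant factors of ∂_1 are all 1, so H_0 = Z.
  H_1: rank ker ∂_1 − rank ∂_2 = (15 − 8) − 5 = 2, and the invariant factors of ∂_2 are all 1, so H_1 = Z^2.
  H_2: rank ker ∂_2 − rank ∂_3 = (5 − 5) − 0 = 0, and there is no ∂_3, so H_2 = 0.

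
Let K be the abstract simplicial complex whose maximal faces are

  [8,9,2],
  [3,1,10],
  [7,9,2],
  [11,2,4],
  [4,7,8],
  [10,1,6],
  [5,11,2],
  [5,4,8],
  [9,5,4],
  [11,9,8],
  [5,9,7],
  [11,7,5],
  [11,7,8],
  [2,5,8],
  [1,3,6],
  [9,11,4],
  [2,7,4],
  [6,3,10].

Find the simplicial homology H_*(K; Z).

H_0 ≅ Z^2,  H_1 ≅ Z^2,  H_2 ≅ Z^2.

Fix the vertex order 1 < 2 < 3 < 4 < 5 < 6 < 7 < 8 < 9 < 10 < 11 and write every simplex with vertices in increasing order. Then dim K = 2 and the simplices of K are:

  0-simplices (11): [1], [2], [3], [4], [5], [6], [7], [8], [9], [10], [11]
  1-simplices (27): (27 of them)
  2-simplices (18): (18 of them)

so the chain groups are C_0 ≅ Z^11, C_1 ≅ Z^27, C_2 ≅ Z^18.

Boundary ∂_1: C_1 → C_0 sends each edge [p,q] (with p < q) to q − p.
This gives a 11×27 integer matrix of rank 9; reducing to Smith normal form yields diagonal entries (1,1,1,1,1,1,1,1,1).

Boundary ∂_2: C_2 → C_1 acts by ∂[p,q,r] = [q,r] − [p,r] + [p,q]. For instance
  ∂[8,9,11] = [9,11] − [8,11] + [8,9],
  ∂[5,7,11] = [7,11] − [5,11] + [5,7].
The resulting 27×18 matrix has rank 16, and its Smith normal form has invariant factors (1,1,1,1,1,1,1,1,1,1,1,1,1,1,1,1).

From H_k ≅ ker(∂_k) / im(∂_{k+1}) we obtain:

  H_0: rank C_0 − rank ∂_1 = 11 − 9 = 2, and the invariant factors of ∂_1 are all 1, so H_0 = Z^2.
  H_1: rank ker ∂_1 − rank ∂_2 = (27 − 9) − 16 = 2, and the invariant factors of ∂_2 are all 1, so H_1 = Z^2.
  H_2: rank ker ∂_2 − rank ∂_3 = (18 − 16) − 0 = 2, and there is no ∂_3, so H_2 = Z^2.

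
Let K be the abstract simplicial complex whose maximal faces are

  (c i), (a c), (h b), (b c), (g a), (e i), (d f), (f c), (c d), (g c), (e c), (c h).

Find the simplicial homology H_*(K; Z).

Take the total order a < b < c < d < e < f < g < h < i on the vertex set. Then K (dimension 1) consists of the simplices:

  0-simplices (9): a, b, c, d, e, f, g, h, i
  1-simplices (12): ac, ag, bc, bh, cd, ce, cf, cg, ch, ci, df, ei

Hence C_0 ≅ Z^9, C_1 ≅ Z^12.

The boundary map ∂_1: C_1 → C_0 maps an edge to its endpoints' difference, ∂[p,q] = q − p. For instance
  ∂cg = g − c.
The 9×12 boundary matrix has rank 8 and Smith normal form diag(1,1,1,1,1,1,1,1).

Now H_k = ker ∂_k / im ∂_{k+1}, so:

  H_0: rank C_0 − rank ∂_1 = 9 − 8 = 1, and the invariant factors of ∂_1 are all 1, so H_0 ≅ Z.
  H_1: rank ker ∂_1 − rank ∂_2 = (12 − 8) − 0 = 4, and there is no ∂_2, so H_1 ≅ Z^4.

(K is a triangulation of a wedge of 4 circles.)

H_0 = Z,  H_1 = Z^4.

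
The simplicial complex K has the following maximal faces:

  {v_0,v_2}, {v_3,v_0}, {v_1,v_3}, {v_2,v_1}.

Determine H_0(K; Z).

H_0 = Z.

We work with the vertex ordering v_0 < v_1 < v_2 < v_3. The simplices of K, each written with vertices in increasing order, are:

  0-simplices (4): [v_0], [v_1], [v_2], [v_3]
  1-simplices (4): [v_0,v_2], [v_0,v_3], [v_1,v_2], [v_1,v_3]

Hence C_0 ≅ Z^4, C_1 ≅ Z^4.

The boundary map ∂_1: C_1 → C_0 maps an edge to its endpoints' difference, ∂[p,q] = q − p.
The resulting 4×4 matrix has rank 3, and its Smith normal form has invariant factors (1,1,1).

Reading off H_k = ker ∂_k / im ∂_{k+1}:

  H_0: rank C_0 − rank ∂_1 = 4 − 3 = 1, and the invariant factors of ∂_1 are all 1, so H_0 ≅ Z.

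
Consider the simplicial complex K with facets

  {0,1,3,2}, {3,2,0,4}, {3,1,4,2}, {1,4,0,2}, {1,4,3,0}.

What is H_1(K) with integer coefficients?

H_1 ≅ 0.

Fix the vertex order 0 < 1 < 2 < 3 < 4 and write every simplex with vertices in increasing order. Then dim K = 3 and the simplices of K are:

  0-simplices (5): [0], [1], [2], [3], [4]
  1-simplices (10): [0,1], [0,2], [0,3], [0,4], [1,2], [1,3], [1,4], [2,3], [2,4], [3,4]
  2-simplices (10): [0,1,2], [0,1,3], [0,1,4], [0,2,3], [0,2,4], [0,3,4], [1,2,3], [1,2,4], [1,3,4], [2,3,4]
  3-simplices (5): [0,1,2,3], [0,1,2,4], [0,1,3,4], [0,2,3,4], [1,2,3,4]

so the chain groups are C_0 ≅ Z^5, C_1 ≅ Z^10, C_2 ≅ Z^10, C_3 ≅ Z^5.

The boundary map ∂_1: C_1 → C_0 maps an edge to its endpoints' difference, ∂[p,q] = q − p.
The 5×10 boundary matrix has rank 4 and Smith normal form diag(1,1,1,1).

The boundary map ∂_2: C_2 → C_1 acts by ∂[p,q,r] = [q,r] − [p,r] + [p,q]. For instance
  ∂[2,3,4] = [3,4] − [2,4] + [2,3],
  ∂[0,2,3] = [2,3] − [0,3] + [0,2].
As a 10×10 matrix over Z this has rank 6, with invariant factors (1,1,1,1,1,1).

The boundary map ∂_3: C_3 → C_2 sends each 3-simplex σ to the alternating sum Σ_i (−1)^i (σ with its i-th vertex removed). For instance
  ∂[0,1,2,4] = [1,2,4] − [0,2,4] + [0,1,4] − [0,1,2],
  ∂[0,2,3,4] = [2,3,4] − [0,3,4] + [0,2,4] − [0,2,3].
As a 10×5 matrix over Z this has rank 4, with invariant factors (1,1,1,1).

Now H_k = ker ∂_k / im ∂_{k+1}, so:

  H_1: rank ker ∂_1 − rank ∂_2 = (10 − 4) − 6 = 0, and the invariant factors of ∂_2 are all 1, so H_1 ≅ 0.

(K is a triangulation of the 3-sphere S^3.)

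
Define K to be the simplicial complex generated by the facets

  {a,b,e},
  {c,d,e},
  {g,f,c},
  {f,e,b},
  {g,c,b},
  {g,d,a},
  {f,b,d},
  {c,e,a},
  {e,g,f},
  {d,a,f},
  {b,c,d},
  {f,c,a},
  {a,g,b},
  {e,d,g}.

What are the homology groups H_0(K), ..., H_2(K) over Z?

Fix the vertex order a < b < c < d < e < f < g and write every simplex with vertices in increasing order. Then dim K = 2 and the simplices of K are:

  0-simplices (7): a, b, c, d, e, f, g
  1-simplices (21): ab, ac, ad, ae, af, ag, bc, bd, be, bf, bg, cd, ce, cf, cg, de, df, dg, ef, eg, fg
  2-simplices (14): abe, abg, ace, acf, adf, adg, bcd, bcg, bdf, bef, cde, cfg, deg, efg

giving chain groups C_0 ≅ Z^7, C_1 ≅ Z^21, C_2 ≅ Z^14.

Boundary ∂_1: C_1 → C_0 maps an edge to its endpoints' difference, ∂[p,q] = q − p.
As a 7×21 matrix over Z this has rank 6, with invariant factors (1,1,1,1,1,1).

Boundary ∂_2: C_2 → C_1 acts by ∂[p,q,r] = [q,r] − [p,r] + [p,q]. For instance
  ∂adg = dg − ag + ad,
  ∂abe = be − ae + ab.
The resulting 21×14 matrix has rank 13, and its Smith normal form has invariant factors (1,1,1,1,1,1,1,1,1,1,1,1,1).

Reading off H_k = ker ∂_k / im ∂_{k+1}:

  H_0: rank C_0 − rank ∂_1 = 7 − 6 = 1, and the invariant factors of ∂_1 are all 1, so H_0 = Z.
  H_1: rank ker ∂_1 − rank ∂_2 = (21 − 6) − 13 = 2, and the invariant factors of ∂_2 are all 1, so H_1 = Z^2.
  H_2: rank ker ∂_2 − rank ∂_3 = (14 − 13) − 0 = 1, and there is no ∂_3, so H_2 = Z.

As a check, the Euler characteristic is 7 − 21 + 14 = 0, which agrees with 1 − 2 + 1 = 0.
(K is a triangulation of the torus T^2.)

H_0 = Z,  H_1 = Z^2,  H_2 = Z.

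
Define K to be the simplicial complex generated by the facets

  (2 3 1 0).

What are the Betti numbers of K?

b_0 = 1, b_1 = 0, b_2 = 0, b_3 = 0.

Order the vertices as 0 < 1 < 2 < 3. Listing each simplex with vertices in this order, K has dimension 3 with simplices:

  0-simplices (4): [0], [1], [2], [3]
  1-simplices (6): [0,1], [0,2], [0,3], [1,2], [1,3], [2,3]
  2-simplices (4): [0,1,2], [0,1,3], [0,2,3], [1,2,3]
  3-simplices (1): [0,1,2,3]

giving chain groups C_0 ≅ Z^4, C_1 ≅ Z^6, C_2 ≅ Z^4, C_3 ≅ Z^1.

Boundary ∂_1: C_1 → C_0 maps an edge to its endpoints' difference, ∂[p,q] = q − p. For instance
  ∂[1,2] = [2] − [1].
This gives a 4×6 integer matrix of rank 3; reducing to Smith normal form yields diagonal entries (1,1,1).

∂_2: C_2 → C_1 sends each 2-simplex [p,q,r] to [q,r] − [p,r] + [p,q]. For instance
  ∂[0,1,3] = [1,3] − [0,3] + [0,1],
  ∂[0,2,3] = [2,3] − [0,3] + [0,2].
This gives a 6×4 integer matrix of rank 3; reducing to Smith normal form yields diagonal entries (1,1,1).

The boundary map ∂_3: C_3 → C_2 sends each 3-simplex σ to the alternating sum Σ_i (−1)^i (σ with its i-th vertex removed). For instance
  ∂[0,1,2,3] = [1,2,3] − [0,2,3] + [0,1,3] − [0,1,2].
The resulting 4×1 matrix has rank 1, and its Smith normal form has invariant factors (1).

From H_k ≅ ker(∂_k) / im(∂_{k+1}) we obtain:

  H_0: rank C_0 − rank ∂_1 = 4 − 3 = 1, and the invariant factors of ∂_1 are all 1, so H_0 = Z.
  H_1: rank ker ∂_1 − rank ∂_2 = (6 − 3) − 3 = 0, and the invariant factors of ∂_2 are all 1, so H_1 = 0.
  H_2: rank ker ∂_2 − rank ∂_3 = (4 − 3) − 1 = 0, and the invariant factors of ∂_3 are all 1, so H_2 = 0.
  H_3: rank ker ∂_3 − rank ∂_4 = (1 − 1) − 0 = 0, and there is no ∂_4, so H_3 = 0.

As a check, the Euler characteristic is 4 − 6 + 4 − 1 = 1, which agrees with 1 − 0 + 0 − 0 = 1.
(K is a triangulation of the 3-simplex.)

Hence the Betti numbers are b_0 = 1, b_1 = 0, b_2 = 0, b_3 = 0.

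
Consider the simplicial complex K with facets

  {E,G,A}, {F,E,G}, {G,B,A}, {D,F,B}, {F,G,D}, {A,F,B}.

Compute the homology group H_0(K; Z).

Take the total order A < B < D < E < F < G on the vertex set. Then K (dimension 2) consists of the simplices:

  0-simplices (6): A, B, D, E, F, G
  1-simplices (12): AB, AE, AF, AG, BD, BF, BG, DF, DG, EF, EG, FG
  2-simplices (6): ABF, ABG, AEG, BDF, DFG, EFG

Hence C_0 ≅ Z^6, C_1 ≅ Z^12, C_2 ≅ Z^6.

∂_1: C_1 → C_0 sends each edge [p,q] (with p < q) to q − p.
The resulting 6×12 matrix has rank 5, and its Smith normal form has invariant factors (1,1,1,1,1).

The boundary map ∂_2: C_2 → C_1 acts by ∂[p,q,r] = [q,r] − [p,r] + [p,q]. For instance
  ∂DFG = FG − DG + DF,
  ∂AEG = EG − AG + AE.
As a 12×6 matrix over Z this has rank 6, with invariant factors (1,1,1,1,1,1).

From H_k ≅ ker(∂_k) / im(∂_{k+1}) we obtain:

  H_0: rank C_0 − rank ∂_1 = 6 − 5 = 1, and the invariant factors of ∂_1 are all 1, so H_0 ≅ Z.

H_0 = Z.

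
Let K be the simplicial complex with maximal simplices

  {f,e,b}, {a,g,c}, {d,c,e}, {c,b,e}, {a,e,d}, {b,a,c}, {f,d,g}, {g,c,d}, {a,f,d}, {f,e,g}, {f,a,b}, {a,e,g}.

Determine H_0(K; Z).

H_0 = Z.

K has 7 vertices, 18 edges, 12 triangles.
rank ∂_0 = 0, rank ∂_1 = 6 ⇒ b_0 = 7 − 0 − 6 = 1; all invariant factors of ∂_1 are 1 so no torsion. So H_0 = Z.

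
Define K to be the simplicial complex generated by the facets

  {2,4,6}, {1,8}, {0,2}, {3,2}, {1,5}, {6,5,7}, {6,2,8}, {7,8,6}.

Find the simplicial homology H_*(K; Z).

H_0 ≅ Z,  H_1 ≅ Z,  H_2 = 0.

We work with the vertex ordering 0 < 1 < 2 < 3 < 4 < 5 < 6 < 7 < 8. The simplices of K, each written with vertices in increasing order, are:

  0-simplices (9): [0], [1], [2], [3], [4], [5], [6], [7], [8]
  1-simplices (13): [0,2], [1,5], [1,8], [2,3], [2,4], [2,6], [2,8], [4,6], [5,6], [5,7], [6,7], [6,8], [7,8]
  2-simplices (4): [2,4,6], [2,6,8], [5,6,7], [6,7,8]

Hence C_0 ≅ Z^9, C_1 ≅ Z^13, C_2 ≅ Z^4.

∂_1: C_1 → C_0 is given by ∂[p,q] = [q] − [p].
As a 9×13 matrix over Z this has rank 8, with invariant factors (1,1,1,1,1,1,1,1).

The boundary map ∂_2: C_2 → C_1 acts by ∂[p,q,r] = [q,r] − [p,r] + [p,q]. For instance
  ∂[5,6,7] = [6,7] − [5,7] + [5,6],
  ∂[2,6,8] = [6,8] − [2,8] + [2,6].
The resulting 13×4 matrix has rank 4, and its Smith normal form has invariant factors (1,1,1,1).

Computing H_k = (kernel of ∂_k) / (image of ∂_{k+1}):

  H_0: rank C_0 − rank ∂_1 = 9 − 8 = 1, and the invariant factors of ∂_1 are all 1, so H_0 = Z.
  H_1: rank ker ∂_1 − rank ∂_2 = (13 − 8) − 4 = 1, and the invariant factors of ∂_2 are all 1, so H_1 = Z.
  H_2: rank ker ∂_2 − rank ∂_3 = (4 − 4) − 0 = 0, and there is no ∂_3, so H_2 = 0.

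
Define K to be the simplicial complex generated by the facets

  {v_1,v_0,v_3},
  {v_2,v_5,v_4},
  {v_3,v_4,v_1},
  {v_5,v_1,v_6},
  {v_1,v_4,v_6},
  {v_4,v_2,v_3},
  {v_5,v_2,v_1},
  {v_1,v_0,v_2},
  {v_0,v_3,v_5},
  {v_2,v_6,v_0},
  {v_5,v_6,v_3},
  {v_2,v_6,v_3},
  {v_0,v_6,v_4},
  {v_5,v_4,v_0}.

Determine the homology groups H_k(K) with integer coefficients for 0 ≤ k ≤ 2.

Order the vertices as v_0 < v_1 < v_2 < v_3 < v_4 < v_5 < v_6. Listing each simplex with vertices in this order, K has dimension 2 with simplices:

  0-simplices (7): [v_0], [v_1], [v_2], [v_3], [v_4], [v_5], [v_6]
  1-simplices (21): (21 of them)
  2-simplices (14): (14 of them)

Hence C_0 ≅ Z^7, C_1 ≅ Z^21, C_2 ≅ Z^14.

Boundary ∂_1: C_1 → C_0 sends each edge [p,q] (with p < q) to q − p. For instance
  ∂[v_3,v_5] = [v_5] − [v_3].
As a 7×21 matrix over Z this has rank 6, with invariant factors (1,1,1,1,1,1).

The boundary map ∂_2: C_2 → C_1 acts by ∂[p,q,r] = [q,r] − [p,r] + [p,q]. For instance
  ∂[v_0,v_3,v_5] = [v_3,v_5] − [v_0,v_5] + [v_0,v_3],
  ∂[v_1,v_4,v_6] = [v_4,v_6] − [v_1,v_6] + [v_1,v_4].
This gives a 21×14 integer matrix of rank 13; reducing to Smith normal form yields diagonal entries (1,1,1,1,1,1,1,1,1,1,1,1,1).

Computing H_k = (kernel of ∂_k) / (image of ∂_{k+1}):

  H_0: rank C_0 − rank ∂_1 = 7 − 6 = 1, and the invariant factors of ∂_1 are all 1, so H_0 ≅ Z.
  H_1: rank ker ∂_1 − rank ∂_2 = (21 − 6) − 13 = 2, and the invariant factors of ∂_2 are all 1, so H_1 ≅ Z^2.
  H_2: rank ker ∂_2 − rank ∂_3 = (14 − 13) − 0 = 1, and there is no ∂_3, so H_2 ≅ Z.

As a check, the Euler characteristic is 7 − 21 + 14 = 0, which agrees with 1 − 2 + 1 = 0.

H_0 = Z,  H_1 = Z^2,  H_2 = Z.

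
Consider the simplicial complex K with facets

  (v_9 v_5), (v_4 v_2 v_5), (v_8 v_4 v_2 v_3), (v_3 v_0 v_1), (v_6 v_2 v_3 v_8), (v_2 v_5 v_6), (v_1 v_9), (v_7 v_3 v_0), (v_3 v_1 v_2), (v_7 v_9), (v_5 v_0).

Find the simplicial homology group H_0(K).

H_0 = Z.

We work with the vertex ordering v_0 < v_1 < v_2 < v_3 < v_4 < v_5 < v_6 < v_7 < v_8 < v_9. The simplices of K, each written with vertices in increasing order, are:

  0-simplices (10): [v_0], [v_1], [v_2], [v_3], [v_4], [v_5], [v_6], [v_7], [v_8], [v_9]
  1-simplices (22): (22 of them)
  2-simplices (12): (12 of them)
  3-simplices (2): [v_2,v_3,v_4,v_8], [v_2,v_3,v_6,v_8]

so the chain groups are C_0 ≅ Z^10, C_1 ≅ Z^22, C_2 ≅ Z^12, C_3 ≅ Z^2.

∂_1: C_1 → C_0 sends each edge [p,q] (with p < q) to q − p.
The 10×22 boundary matrix has rank 9 and Smith normal form diag(1,1,1,1,1,1,1,1,1).

Boundary ∂_2: C_2 → C_1 sends each 2-simplex [p,q,r] to [q,r] − [p,r] + [p,q]. For instance
  ∂[v_2,v_3,v_6] = [v_3,v_6] − [v_2,v_6] + [v_2,v_3],
  ∂[v_2,v_3,v_8] = [v_3,v_8] − [v_2,v_8] + [v_2,v_3].
The 22×12 boundary matrix has rank 10 and Smith normal form diag(1,1,1,1,1,1,1,1,1,1).

Boundary ∂_3: C_3 → C_2 sends each 3-simplex σ to the alternating sum Σ_i (−1)^i (σ with its i-th vertex removed). For instance
  ∂[v_2,v_3,v_4,v_8] = [v_3,v_4,v_8] − [v_2,v_4,v_8] + [v_2,v_3,v_8] − [v_2,v_3,v_4],
  ∂[v_2,v_3,v_6,v_8] = [v_3,v_6,v_8] − [v_2,v_6,v_8] + [v_2,v_3,v_8] − [v_2,v_3,v_6].
This gives a 12×2 integer matrix of rank 2; reducing to Smith normal form yields diagonal entries (1,1).

From H_k ≅ ker(∂_k) / im(∂_{k+1}) we obtain:

  H_0: rank C_0 − rank ∂_1 = 10 − 9 = 1, and the invariant factors of ∂_1 are all 1, so H_0 ≅ Z.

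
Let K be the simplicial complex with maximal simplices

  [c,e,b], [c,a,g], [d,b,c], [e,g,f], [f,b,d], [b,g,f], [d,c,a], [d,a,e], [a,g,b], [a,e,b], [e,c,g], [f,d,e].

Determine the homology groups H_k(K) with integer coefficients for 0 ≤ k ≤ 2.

K has 7 vertices, 18 edges, 12 triangles.
rank ∂_0 = 0, rank ∂_1 = 6 ⇒ b_0 = 7 − 0 − 6 = 1; all invariant factors of ∂_1 are 1 so no torsion. So H_0 = Z.
rank ∂_1 = 6, rank ∂_2 = 12 ⇒ b_1 = 18 − 6 − 12 = 0; ∂_2 has invariant factor(s) [2] giving torsion. So H_1 = Z/2.
rank ∂_2 = 12, rank ∂_3 = 0 ⇒ b_2 = 12 − 12 − 0 = 0. So H_2 = 0.

H_0 = Z,  H_1 = Z/2,  H_2 = 0.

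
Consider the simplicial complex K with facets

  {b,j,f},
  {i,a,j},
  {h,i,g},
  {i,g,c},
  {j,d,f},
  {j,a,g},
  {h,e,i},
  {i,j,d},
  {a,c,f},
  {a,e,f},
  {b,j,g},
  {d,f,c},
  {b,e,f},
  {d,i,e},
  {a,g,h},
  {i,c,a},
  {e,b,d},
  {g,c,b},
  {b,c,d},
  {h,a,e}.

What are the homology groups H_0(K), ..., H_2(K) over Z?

H_0 ≅ Z,  H_1 ≅ Z ⊕ Z/2,  H_2 = 0.

K has 10 vertices, 30 edges, 20 triangles.
rank ∂_0 = 0, rank ∂_1 = 9 ⇒ b_0 = 10 − 0 − 9 = 1; all invariant factors of ∂_1 are 1 so no torsion. So H_0 ≅ Z.
rank ∂_1 = 9, rank ∂_2 = 20 ⇒ b_1 = 30 − 9 − 20 = 1; ∂_2 has invariant factor(s) [2] giving torsion. So H_1 ≅ Z ⊕ Z/2.
rank ∂_2 = 20, rank ∂_3 = 0 ⇒ b_2 = 20 − 20 − 0 = 0. So H_2 ≅ 0.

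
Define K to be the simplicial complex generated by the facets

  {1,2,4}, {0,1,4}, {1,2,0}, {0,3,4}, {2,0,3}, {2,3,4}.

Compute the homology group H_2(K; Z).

Fix the vertex order 0 < 1 < 2 < 3 < 4 and write every simplex with vertices in increasing order. Then dim K = 2 and the simplices of K are:

  0-simplices (5): [0], [1], [2], [3], [4]
  1-simplices (9): [0,1], [0,2], [0,3], [0,4], [1,2], [1,4], [2,3], [2,4], [3,4]
  2-simplices (6): [0,1,2], [0,1,4], [0,2,3], [0,3,4], [1,2,4], [2,3,4]

Hence C_0 ≅ Z^5, C_1 ≅ Z^9, C_2 ≅ Z^6.

∂_1: C_1 → C_0 is given by ∂[p,q] = [q] − [p].
The resulting 5×9 matrix has rank 4, and its Smith normal form has invariant factors (1,1,1,1).

Boundary ∂_2: C_2 → C_1 maps a triangle to the signed sum of its edges. For instance
  ∂[0,3,4] = [3,4] − [0,4] + [0,3],
  ∂[1,2,4] = [2,4] − [1,4] + [1,2].
The 9×6 boundary matrix has rank 5 and Smith normal form diag(1,1,1,1,1).

From H_k ≅ ker(∂_k) / im(∂_{k+1}) we obtain:

  H_2: rank ker ∂_2 − rank ∂_3 = (6 − 5) − 0 = 1, and there is no ∂_3, so H_2 ≅ Z.

H_2 ≅ Z.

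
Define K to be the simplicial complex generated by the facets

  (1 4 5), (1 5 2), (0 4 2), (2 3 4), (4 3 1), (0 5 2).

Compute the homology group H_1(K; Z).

H_1 ≅ Z.

K has 6 vertices, 12 edges, 6 triangles.
rank ∂_1 = 5, rank ∂_2 = 6 ⇒ b_1 = 12 − 5 − 6 = 1; all invariant factors of ∂_2 are 1 so no torsion. So H_1 ≅ Z.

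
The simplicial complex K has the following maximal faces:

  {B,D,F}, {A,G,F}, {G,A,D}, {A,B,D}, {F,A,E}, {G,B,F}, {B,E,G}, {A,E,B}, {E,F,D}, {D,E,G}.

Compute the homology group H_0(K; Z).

H_0 = Z.

We work with the vertex ordering A < B < D < E < F < G. The simplices of K, each written with vertices in increasing order, are:

  0-simplices (6): A, B, D, E, F, G
  1-simplices (15): AB, AD, AE, AF, AG, BD, BE, BF, BG, DE, DF, DG, EF, EG, FG
  2-simplices (10): ABD, ABE, ADG, AEF, AFG, BDF, BEG, BFG, DEF, DEG

giving chain groups C_0 ≅ Z^6, C_1 ≅ Z^15, C_2 ≅ Z^10.

Boundary ∂_1: C_1 → C_0 sends each edge [p,q] (with p < q) to q − p.
This gives a 6×15 integer matrix of rank 5; reducing to Smith normal form yields diagonal entries (1,1,1,1,1).

Boundary ∂_2: C_2 → C_1 sends each 2-simplex [p,q,r] to [q,r] − [p,r] + [p,q]. For instance
  ∂DEG = EG − DG + DE,
  ∂BDF = DF − BF + BD.
The resulting 15×10 matrix has rank 10, and its Smith normal form has invariant factors (1,1,1,1,1,1,1,1,1,2).

Computing H_k = (kernel of ∂_k) / (image of ∂_{k+1}):

  H_0: rank C_0 − rank ∂_1 = 6 − 5 = 1, and the invariant factors of ∂_1 are all 1, so H_0 ≅ Z.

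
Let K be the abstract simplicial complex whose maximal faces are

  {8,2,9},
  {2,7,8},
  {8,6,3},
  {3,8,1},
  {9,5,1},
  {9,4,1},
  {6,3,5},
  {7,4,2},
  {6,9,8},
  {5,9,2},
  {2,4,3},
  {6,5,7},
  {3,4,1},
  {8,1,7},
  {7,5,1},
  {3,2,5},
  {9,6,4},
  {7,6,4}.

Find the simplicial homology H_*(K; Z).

Fix the vertex order 1 < 2 < 3 < 4 < 5 < 6 < 7 < 8 < 9 and write every simplex with vertices in increasing order. Then dim K = 2 and the simplices of K are:

  0-simplices (9): [1], [2], [3], [4], [5], [6], [7], [8], [9]
  1-simplices (27): (27 of them)
  2-simplices (18): [1,3,4], [1,3,8], [1,4,9], [1,5,7], [1,5,9], [1,7,8], [2,3,4], [2,3,5], [2,4,7], [2,5,9], [2,7,8], [2,8,9], [3,5,6], [3,6,8], [4,6,7], [4,6,9], [5,6,7], [6,8,9]

Hence C_0 ≅ Z^9, C_1 ≅ Z^27, C_2 ≅ Z^18.

Boundary ∂_1: C_1 → C_0 sends each edge [p,q] (with p < q) to q − p. For instance
  ∂[2,8] = [8] − [2].
The 9×27 boundary matrix has rank 8 and Smith normal form diag(1,1,1,1,1,1,1,1).

∂_2: C_2 → C_1 acts by ∂[p,q,r] = [q,r] − [p,r] + [p,q]. For instance
  ∂[2,3,4] = [3,4] − [2,4] + [2,3],
  ∂[1,7,8] = [7,8] − [1,8] + [1,7].
This gives a 27×18 integer matrix of rank 17; reducing to Smith normal form yields diagonal entries (1,1,1,1,1,1,1,1,1,1,1,1,1,1,1,1,1).

From H_k ≅ ker(∂_k) / im(∂_{k+1}) we obtain:

  H_0: rank C_0 − rank ∂_1 = 9 − 8 = 1, and the invariant factors of ∂_1 are all 1, so H_0 ≅ Z.
  H_1: rank ker ∂_1 − rank ∂_2 = (27 − 8) − 17 = 2, and the invariant factors of ∂_2 are all 1, so H_1 ≅ Z^2.
  H_2: rank ker ∂_2 − rank ∂_3 = (18 − 17) − 0 = 1, and there is no ∂_3, so H_2 ≅ Z.

As a check, the Euler characteristic is 9 − 27 + 18 = 0, which agrees with 1 − 2 + 1 = 0.

H_0 ≅ Z,  H_1 ≅ Z^2,  H_2 ≅ Z.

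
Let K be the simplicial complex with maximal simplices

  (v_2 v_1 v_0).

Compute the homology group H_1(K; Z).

We work with the vertex ordering v_0 < v_1 < v_2. The simplices of K, each written with vertices in increasing order, are:

  0-simplices (3): [v_0], [v_1], [v_2]
  1-simplices (3): [v_0,v_1], [v_0,v_2], [v_1,v_2]
  2-simplices (1): [v_0,v_1,v_2]

giving chain groups C_0 ≅ Z^3, C_1 ≅ Z^3, C_2 ≅ Z^1.

Boundary ∂_1: C_1 → C_0 maps an edge to its endpoints' difference, ∂[p,q] = q − p. For instance
  ∂[v_0,v_2] = [v_2] − [v_0].
The 3×3 boundary matrix has rank 2 and Smith normal form diag(1,1).

∂_2: C_2 → C_1 acts by ∂[p,q,r] = [q,r] − [p,r] + [p,q]. For instance
  ∂[v_0,v_1,v_2] = [v_1,v_2] − [v_0,v_2] + [v_0,v_1].
The resulting 3×1 matrix has rank 1, and its Smith normal form has invariant factors (1).

From H_k ≅ ker(∂_k) / im(∂_{k+1}) we obtain:

  H_1: rank ker ∂_1 − rank ∂_2 = (3 − 2) − 1 = 0, and the invariant factors of ∂_2 are all 1, so H_1 ≅ 0.

H_1 = 0.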